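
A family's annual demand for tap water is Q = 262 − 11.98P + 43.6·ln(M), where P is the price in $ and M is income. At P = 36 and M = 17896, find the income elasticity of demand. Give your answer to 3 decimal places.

0.169

At P = 36, M = 17896: Q = 257.666.
Holding P constant, ∂Q/∂M = 43.6/M = 0.0024363.
η_M = (∂Q/∂M)·(M/Q) = 0.0024363 × (17896/257.666) = 0.169.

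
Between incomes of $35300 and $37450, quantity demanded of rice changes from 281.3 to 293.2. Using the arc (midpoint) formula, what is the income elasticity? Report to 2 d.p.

ΔQ = 293.2 − 281.3 = 11.9; midpoint Q̄ = (281.3 + 293.2)/2 = 287.25.
ΔI = 37450 − 35300 = 2150; midpoint Ī = (35300 + 37450)/2 = 36375.
η = (ΔQ/Q̄) ÷ (ΔI/Ī) = (11.9/287.25) ÷ (2150/36375) = 0.70.

0.70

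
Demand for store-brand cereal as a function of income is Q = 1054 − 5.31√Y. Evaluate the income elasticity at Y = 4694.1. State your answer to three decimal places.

-0.264

At Y = 4694.1: Q = 690.193.
dQ/dY = -5.31/(2√Y) = -0.0387515 at this income.
η = (dQ/dY)·(Y/Q) = -0.0387515 × (4694.1/690.193) = -0.264.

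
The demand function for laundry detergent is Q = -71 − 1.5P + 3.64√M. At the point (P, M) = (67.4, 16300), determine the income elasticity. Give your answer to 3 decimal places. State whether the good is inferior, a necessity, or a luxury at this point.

At P = 67.4, M = 16300: Q = 292.624.
Holding P constant, ∂Q/∂M = 3.64/(2√M) = 0.0142553.
η_M = (∂Q/∂M)·(M/Q) = 0.0142553 × (16300/292.624) = 0.794.
Since 0 < η < 1, this is a necessity.

0.794 (necessity)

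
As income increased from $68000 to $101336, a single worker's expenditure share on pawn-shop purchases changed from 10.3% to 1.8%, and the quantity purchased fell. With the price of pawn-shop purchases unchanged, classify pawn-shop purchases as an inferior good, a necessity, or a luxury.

Quantity demanded falls as income rises, so η < 0.

inferior good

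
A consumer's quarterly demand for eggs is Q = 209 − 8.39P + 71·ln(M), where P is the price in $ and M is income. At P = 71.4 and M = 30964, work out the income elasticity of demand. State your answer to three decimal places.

0.206

At P = 71.4, M = 30964: Q = 344.135.
Holding P constant, ∂Q/∂M = 71/M = 0.00229299.
η_M = (∂Q/∂M)·(M/Q) = 0.00229299 × (30964/344.135) = 0.206.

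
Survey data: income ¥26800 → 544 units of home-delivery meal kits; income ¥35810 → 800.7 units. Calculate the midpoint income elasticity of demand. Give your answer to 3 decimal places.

ΔQ = 800.7 − 544 = 256.7; midpoint Q̄ = (544 + 800.7)/2 = 672.35.
ΔI = 35810 − 26800 = 9010; midpoint Ī = (26800 + 35810)/2 = 31305.
η = (ΔQ/Q̄) ÷ (ΔI/Ī) = (256.7/672.35) ÷ (9010/31305) = 1.327.

1.327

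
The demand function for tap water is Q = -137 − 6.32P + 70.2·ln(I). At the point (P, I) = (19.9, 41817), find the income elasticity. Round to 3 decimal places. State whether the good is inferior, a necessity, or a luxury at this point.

0.145 (necessity)

At P = 19.9, I = 41817: Q = 484.234.
Holding P constant, ∂Q/∂I = 70.2/I = 0.00167874.
η_I = (∂Q/∂I)·(I/Q) = 0.00167874 × (41817/484.234) = 0.145.
Since 0 < η < 1, this is a necessity.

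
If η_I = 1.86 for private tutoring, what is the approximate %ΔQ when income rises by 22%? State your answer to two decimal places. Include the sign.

%ΔQ ≈ η × %ΔI = 1.86 × 22% = 40.92%.

40.92%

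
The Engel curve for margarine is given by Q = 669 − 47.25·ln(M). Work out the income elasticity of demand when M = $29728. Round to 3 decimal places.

At M = 29728: Q = 182.332.
dQ/dM = -47.25/M = -0.00158941 at this income.
η = (dQ/dM)·(M/Q) = -0.00158941 × (29728/182.332) = -0.259.

-0.259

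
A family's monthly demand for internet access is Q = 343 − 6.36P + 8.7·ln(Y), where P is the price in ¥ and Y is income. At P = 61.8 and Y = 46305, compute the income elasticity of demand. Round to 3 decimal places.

0.200

At P = 61.8, Y = 46305: Q = 43.416.
Holding P constant, ∂Q/∂Y = 8.7/Y = 0.000187885.
η_Y = (∂Q/∂Y)·(Y/Q) = 0.000187885 × (46305/43.416) = 0.200.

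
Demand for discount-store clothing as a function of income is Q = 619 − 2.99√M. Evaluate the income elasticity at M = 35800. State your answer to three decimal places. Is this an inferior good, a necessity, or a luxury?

-5.311 (inferior good)

At M = 35800: Q = 53.265.
dQ/dM = -2.99/(2√M) = -0.00790132 at this income.
η = (dQ/dM)·(M/Q) = -0.00790132 × (35800/53.265) = -5.311.
Since η < 0, the good is an inferior good.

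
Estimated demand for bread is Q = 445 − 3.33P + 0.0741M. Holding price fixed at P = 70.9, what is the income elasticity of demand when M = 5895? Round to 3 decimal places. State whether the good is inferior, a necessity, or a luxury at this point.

0.676 (necessity)

At P = 70.9, M = 5895: Q = 645.723.
Holding P constant, ∂Q/∂M = 0.0741.
η_M = (∂Q/∂M)·(M/Q) = 0.0741 × (5895/645.723) = 0.676.
Since 0 < η < 1, this is a necessity.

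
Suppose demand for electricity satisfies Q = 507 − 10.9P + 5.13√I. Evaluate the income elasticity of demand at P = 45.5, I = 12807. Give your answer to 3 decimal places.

At P = 45.5, I = 12807: Q = 591.602.
Holding P constant, ∂Q/∂I = 5.13/(2√I) = 0.0226654.
η_I = (∂Q/∂I)·(I/Q) = 0.0226654 × (12807/591.602) = 0.491.

0.491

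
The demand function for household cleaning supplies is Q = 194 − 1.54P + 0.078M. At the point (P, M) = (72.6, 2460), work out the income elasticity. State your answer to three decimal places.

At P = 72.6, M = 2460: Q = 274.076.
Holding P constant, ∂Q/∂M = 0.078.
η_M = (∂Q/∂M)·(M/Q) = 0.078 × (2460/274.076) = 0.700.

0.700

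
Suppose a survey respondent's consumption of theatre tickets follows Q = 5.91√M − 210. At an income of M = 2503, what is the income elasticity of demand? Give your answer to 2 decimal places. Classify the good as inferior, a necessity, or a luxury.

1.73 (luxury)

At M = 2503: Q = 85.677.
dQ/dM = 5.91/(2√M) = 0.0590646 at this income.
η = (dQ/dM)·(M/Q) = 0.0590646 × (2503/85.677) = 1.73.
Since η > 1, the good is a luxury.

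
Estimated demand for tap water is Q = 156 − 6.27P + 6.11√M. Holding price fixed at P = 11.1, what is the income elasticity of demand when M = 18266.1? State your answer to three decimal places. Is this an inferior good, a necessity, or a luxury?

0.453 (necessity)

At P = 11.1, M = 18266.1: Q = 912.183.
Holding P constant, ∂Q/∂M = 6.11/(2√M) = 0.0226042.
η_M = (∂Q/∂M)·(M/Q) = 0.0226042 × (18266.1/912.183) = 0.453.
Since 0 < η < 1, this is a necessity.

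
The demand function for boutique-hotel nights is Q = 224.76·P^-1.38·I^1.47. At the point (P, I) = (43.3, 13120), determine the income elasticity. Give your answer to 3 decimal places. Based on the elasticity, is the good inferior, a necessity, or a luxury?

For a multiplicative demand Q = A·P^α·I^β, the income elasticity is β everywhere.
Here β = 1.47, so η = 1.470.
Since η > 1, this is a luxury.

1.470 (luxury)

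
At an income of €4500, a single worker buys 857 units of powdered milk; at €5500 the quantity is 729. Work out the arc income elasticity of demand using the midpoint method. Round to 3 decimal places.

ΔQ = 729 − 857 = -128; midpoint Q̄ = (857 + 729)/2 = 793.
ΔI = 5500 − 4500 = 1000; midpoint Ī = (4500 + 5500)/2 = 5000.
η = (ΔQ/Q̄) ÷ (ΔI/Ī) = (-128/793) ÷ (1000/5000) = -0.807.

-0.807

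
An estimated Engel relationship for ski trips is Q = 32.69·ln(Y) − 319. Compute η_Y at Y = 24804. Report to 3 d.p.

At Y = 24804: Q = 11.782.
dQ/dY = 32.69/Y = 0.00131793 at this income.
η = (dQ/dY)·(Y/Q) = 0.00131793 × (24804/11.782) = 2.775.

2.775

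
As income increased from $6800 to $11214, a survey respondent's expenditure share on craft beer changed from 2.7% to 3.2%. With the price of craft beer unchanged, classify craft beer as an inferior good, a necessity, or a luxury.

The budget share rises as income rises, so η > 1.

luxury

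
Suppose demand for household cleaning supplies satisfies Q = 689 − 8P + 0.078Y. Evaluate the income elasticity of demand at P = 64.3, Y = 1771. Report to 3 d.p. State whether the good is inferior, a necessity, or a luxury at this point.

At P = 64.3, Y = 1771: Q = 312.738.
Holding P constant, ∂Q/∂Y = 0.078.
η_Y = (∂Q/∂Y)·(Y/Q) = 0.078 × (1771/312.738) = 0.442.
Since 0 < η < 1, this is a necessity.

0.442 (necessity)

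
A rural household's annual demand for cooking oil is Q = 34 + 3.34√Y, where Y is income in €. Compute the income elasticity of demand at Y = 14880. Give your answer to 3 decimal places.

At Y = 14880: Q = 441.425.
dQ/dY = 3.34/(2√Y) = 0.0136904 at this income.
η = (dQ/dY)·(Y/Q) = 0.0136904 × (14880/441.425) = 0.461.

0.461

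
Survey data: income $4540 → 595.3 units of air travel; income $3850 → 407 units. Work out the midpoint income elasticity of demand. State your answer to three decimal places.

2.284

ΔQ = 407 − 595.3 = -188.3; midpoint Q̄ = (595.3 + 407)/2 = 501.15.
ΔI = 3850 − 4540 = -690; midpoint Ī = (4540 + 3850)/2 = 4195.
η = (ΔQ/Q̄) ÷ (ΔI/Ī) = (-188.3/501.15) ÷ (-690/4195) = 2.284.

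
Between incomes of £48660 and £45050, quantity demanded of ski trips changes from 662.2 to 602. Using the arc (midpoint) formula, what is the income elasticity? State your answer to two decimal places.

1.24

ΔQ = 602 − 662.2 = -60.2; midpoint Q̄ = (662.2 + 602)/2 = 632.1.
ΔI = 45050 − 48660 = -3610; midpoint Ī = (48660 + 45050)/2 = 46855.
η = (ΔQ/Q̄) ÷ (ΔI/Ī) = (-60.2/632.1) ÷ (-3610/46855) = 1.24.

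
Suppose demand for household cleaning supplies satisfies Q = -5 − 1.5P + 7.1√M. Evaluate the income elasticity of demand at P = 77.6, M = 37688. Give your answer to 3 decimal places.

At P = 77.6, M = 37688: Q = 1256.951.
Holding P constant, ∂Q/∂M = 7.1/(2√M) = 0.0182863.
η_M = (∂Q/∂M)·(M/Q) = 0.0182863 × (37688/1256.951) = 0.548.

0.548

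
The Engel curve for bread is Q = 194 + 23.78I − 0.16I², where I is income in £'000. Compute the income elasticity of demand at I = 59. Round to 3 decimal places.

0.278

At I = 59: Q = 1040.0600.
dQ/dI = 23.78 − 0.32I = 4.90000.
η = (dQ/dI)·(I/Q) = 4.90000 × (59/1040.0600) = 0.278.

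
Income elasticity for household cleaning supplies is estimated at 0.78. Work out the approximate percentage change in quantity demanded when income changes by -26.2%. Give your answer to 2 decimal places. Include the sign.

-20.44%

%ΔQ ≈ η × %ΔI = 0.78 × (-26.2%) = -20.44%.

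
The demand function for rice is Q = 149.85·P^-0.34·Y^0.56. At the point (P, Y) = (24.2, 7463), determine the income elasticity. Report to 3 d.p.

0.560

For a multiplicative demand Q = A·P^α·Y^β, the income elasticity is β everywhere.
Here β = 0.56, so η = 0.560.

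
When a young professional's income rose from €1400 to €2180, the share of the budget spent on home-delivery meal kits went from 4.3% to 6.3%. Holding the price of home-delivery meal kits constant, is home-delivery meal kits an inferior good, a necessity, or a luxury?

luxury

The budget share rises as income rises, so η > 1.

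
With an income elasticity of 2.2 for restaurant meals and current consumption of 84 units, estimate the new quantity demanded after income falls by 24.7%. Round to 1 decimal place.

38.4

%ΔQ ≈ η × %ΔI = 2.2 × (-24.7%) = -54.34%.
New Q ≈ 84 × (1 − 0.5434) = 38.4.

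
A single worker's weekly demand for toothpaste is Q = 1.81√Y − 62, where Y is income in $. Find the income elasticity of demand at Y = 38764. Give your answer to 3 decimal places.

0.605

At Y = 38764: Q = 294.363.
dQ/dY = 1.81/(2√Y) = 0.00459657 at this income.
η = (dQ/dY)·(Y/Q) = 0.00459657 × (38764/294.363) = 0.605.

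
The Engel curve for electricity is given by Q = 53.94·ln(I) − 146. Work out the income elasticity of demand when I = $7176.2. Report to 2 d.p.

At I = 7176.2: Q = 332.908.
dQ/dI = 53.94/I = 0.00751651 at this income.
η = (dQ/dI)·(I/Q) = 0.00751651 × (7176.2/332.908) = 0.16.

0.16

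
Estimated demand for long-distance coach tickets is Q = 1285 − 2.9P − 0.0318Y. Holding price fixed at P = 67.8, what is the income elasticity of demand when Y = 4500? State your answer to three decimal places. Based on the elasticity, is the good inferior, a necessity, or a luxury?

At P = 67.8, Y = 4500: Q = 945.280.
Holding P constant, ∂Q/∂Y = −0.0318.
η_Y = (∂Q/∂Y)·(Y/Q) = -0.0318 × (4500/945.280) = -0.151.
Since η < 0, this is an inferior good.

-0.151 (inferior good)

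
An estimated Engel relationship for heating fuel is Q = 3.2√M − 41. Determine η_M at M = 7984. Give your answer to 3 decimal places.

At M = 7984: Q = 244.930.
dQ/dM = 3.2/(2√M) = 0.0179065 at this income.
η = (dQ/dM)·(M/Q) = 0.0179065 × (7984/244.930) = 0.584.

0.584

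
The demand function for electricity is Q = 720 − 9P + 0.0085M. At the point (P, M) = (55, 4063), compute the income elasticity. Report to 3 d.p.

At P = 55, M = 4063: Q = 259.536.
Holding P constant, ∂Q/∂M = 0.0085.
η_M = (∂Q/∂M)·(M/Q) = 0.0085 × (4063/259.536) = 0.133.

0.133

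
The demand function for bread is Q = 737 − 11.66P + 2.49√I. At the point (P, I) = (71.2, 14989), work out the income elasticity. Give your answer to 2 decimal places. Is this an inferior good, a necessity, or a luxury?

0.72 (necessity)

At P = 71.2, I = 14989: Q = 211.658.
Holding P constant, ∂Q/∂I = 2.49/(2√I) = 0.0101691.
η_I = (∂Q/∂I)·(I/Q) = 0.0101691 × (14989/211.658) = 0.72.
Since 0 < η < 1, this is a necessity.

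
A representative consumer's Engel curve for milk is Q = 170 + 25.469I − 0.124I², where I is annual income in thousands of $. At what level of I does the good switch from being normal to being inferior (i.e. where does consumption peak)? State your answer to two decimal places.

dQ/dI = 25.469 − 0.248I.
The good is inferior where dQ/dI < 0. Setting dQ/dI = 0 gives I = 25.469 / 0.248 = 102.70.

102.70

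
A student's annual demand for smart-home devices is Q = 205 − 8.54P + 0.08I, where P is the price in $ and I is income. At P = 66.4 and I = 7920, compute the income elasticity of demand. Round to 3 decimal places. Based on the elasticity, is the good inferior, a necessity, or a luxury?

At P = 66.4, I = 7920: Q = 271.544.
Holding P constant, ∂Q/∂I = 0.08.
η_I = (∂Q/∂I)·(I/Q) = 0.08 × (7920/271.544) = 2.333.
Since η > 1, this is a luxury.

2.333 (luxury)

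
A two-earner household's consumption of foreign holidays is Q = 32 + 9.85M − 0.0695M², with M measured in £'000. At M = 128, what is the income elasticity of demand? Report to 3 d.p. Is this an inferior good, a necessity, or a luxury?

-6.596 (inferior good)

At M = 128: Q = 154.1120.
dQ/dM = 9.85 − 0.139M = -7.94200.
η = (dQ/dM)·(M/Q) = -7.94200 × (128/154.1120) = -6.596.
η < 0 ⇒ inferior good.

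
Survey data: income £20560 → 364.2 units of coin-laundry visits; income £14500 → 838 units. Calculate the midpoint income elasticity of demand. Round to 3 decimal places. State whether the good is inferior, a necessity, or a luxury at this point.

ΔQ = 838 − 364.2 = 473.8; midpoint Q̄ = (364.2 + 838)/2 = 601.1.
ΔI = 14500 − 20560 = -6060; midpoint Ī = (20560 + 14500)/2 = 17530.
η = (ΔQ/Q̄) ÷ (ΔI/Ī) = (473.8/601.1) ÷ (-6060/17530) = -2.280.
η < 0 ⇒ inferior good.

-2.280 (inferior good)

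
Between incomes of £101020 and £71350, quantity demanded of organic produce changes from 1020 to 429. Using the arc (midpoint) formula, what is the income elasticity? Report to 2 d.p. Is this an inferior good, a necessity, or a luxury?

2.37 (luxury)

ΔQ = 429 − 1020 = -591; midpoint Q̄ = (1020 + 429)/2 = 724.5.
ΔI = 71350 − 101020 = -29670; midpoint Ī = (101020 + 71350)/2 = 86185.
η = (ΔQ/Q̄) ÷ (ΔI/Ī) = (-591/724.5) ÷ (-29670/86185) = 2.37.
η > 1 ⇒ luxury.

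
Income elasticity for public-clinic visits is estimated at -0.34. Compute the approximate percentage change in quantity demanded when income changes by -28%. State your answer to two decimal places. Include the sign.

9.52%

%ΔQ ≈ η × %ΔI = -0.34 × (-28%) = 9.52%.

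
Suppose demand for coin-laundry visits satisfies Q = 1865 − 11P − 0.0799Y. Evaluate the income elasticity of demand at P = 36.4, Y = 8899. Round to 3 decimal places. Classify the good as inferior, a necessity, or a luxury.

At P = 36.4, Y = 8899: Q = 753.570.
Holding P constant, ∂Q/∂Y = −0.0799.
η_Y = (∂Q/∂Y)·(Y/Q) = -0.0799 × (8899/753.570) = -0.944.
Since η < 0, this is an inferior good.

-0.944 (inferior good)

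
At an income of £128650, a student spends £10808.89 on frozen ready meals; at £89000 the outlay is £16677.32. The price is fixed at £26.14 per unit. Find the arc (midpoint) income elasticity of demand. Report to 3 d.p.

-1.172

With a constant price, Q₁ = 10808.89/26.14 = 413.500 and Q₂ = 16677.32/26.14 = 638.000 (equivalently, work directly with expenditure since P cancels).
Midpoint %ΔQ = (16677.32 − 10808.89)/13743.11 = 0.42701; midpoint %ΔI = (89000 − 128650)/108825 = -0.36435.
η = 0.42701 / -0.36435 = -1.172.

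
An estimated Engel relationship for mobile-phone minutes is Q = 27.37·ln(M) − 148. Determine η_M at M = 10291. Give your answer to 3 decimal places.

0.261

At M = 10291: Q = 104.872.
dQ/dM = 27.37/M = 0.00265961 at this income.
η = (dQ/dM)·(M/Q) = 0.00265961 × (10291/104.872) = 0.261.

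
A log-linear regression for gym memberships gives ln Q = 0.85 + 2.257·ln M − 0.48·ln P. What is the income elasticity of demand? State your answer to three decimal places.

2.257

In a log-linear demand, the coefficient on ln M is the income elasticity.
So η = 2.257.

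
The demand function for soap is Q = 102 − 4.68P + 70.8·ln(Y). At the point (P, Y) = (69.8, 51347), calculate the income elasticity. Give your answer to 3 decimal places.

At P = 69.8, Y = 51347: Q = 543.258.
Holding P constant, ∂Q/∂Y = 70.8/Y = 0.00137885.
η_Y = (∂Q/∂Y)·(Y/Q) = 0.00137885 × (51347/543.258) = 0.130.

0.130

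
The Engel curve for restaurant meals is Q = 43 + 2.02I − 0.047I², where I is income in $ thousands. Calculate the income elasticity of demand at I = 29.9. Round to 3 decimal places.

-0.385

At I = 29.9: Q = 61.3795.
dQ/dI = 2.02 − 0.094I = -0.79060.
η = (dQ/dI)·(I/Q) = -0.79060 × (29.9/61.3795) = -0.385.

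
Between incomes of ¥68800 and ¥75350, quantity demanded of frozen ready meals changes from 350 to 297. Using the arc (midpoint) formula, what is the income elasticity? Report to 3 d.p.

-1.803

ΔQ = 297 − 350 = -53; midpoint Q̄ = (350 + 297)/2 = 323.5.
ΔI = 75350 − 68800 = 6550; midpoint Ī = (68800 + 75350)/2 = 72075.
η = (ΔQ/Q̄) ÷ (ΔI/Ī) = (-53/323.5) ÷ (6550/72075) = -1.803.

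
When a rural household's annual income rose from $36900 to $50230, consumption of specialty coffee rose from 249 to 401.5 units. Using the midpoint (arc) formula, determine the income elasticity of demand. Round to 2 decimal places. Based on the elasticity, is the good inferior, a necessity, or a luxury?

1.53 (luxury)

ΔQ = 401.5 − 249 = 152.5; midpoint Q̄ = (249 + 401.5)/2 = 325.25.
ΔI = 50230 − 36900 = 13330; midpoint Ī = (36900 + 50230)/2 = 43565.
η = (ΔQ/Q̄) ÷ (ΔI/Ī) = (152.5/325.25) ÷ (13330/43565) = 1.53.
η > 1 ⇒ luxury.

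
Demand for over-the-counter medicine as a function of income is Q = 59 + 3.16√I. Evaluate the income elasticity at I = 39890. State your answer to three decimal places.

0.457

At I = 39890: Q = 690.130.
dQ/dI = 3.16/(2√I) = 0.00791088 at this income.
η = (dQ/dI)·(I/Q) = 0.00791088 × (39890/690.130) = 0.457.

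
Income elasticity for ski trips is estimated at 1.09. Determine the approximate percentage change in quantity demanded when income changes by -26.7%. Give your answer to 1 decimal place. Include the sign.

%ΔQ ≈ η × %ΔI = 1.09 × (-26.7%) = -29.1%.

-29.1%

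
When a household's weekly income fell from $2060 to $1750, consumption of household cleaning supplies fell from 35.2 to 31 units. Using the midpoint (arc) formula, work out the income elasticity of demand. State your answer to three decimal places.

0.780

ΔQ = 31 − 35.2 = -4.2; midpoint Q̄ = (35.2 + 31)/2 = 33.1.
ΔI = 1750 − 2060 = -310; midpoint Ī = (2060 + 1750)/2 = 1905.
η = (ΔQ/Q̄) ÷ (ΔI/Ī) = (-4.2/33.1) ÷ (-310/1905) = 0.780.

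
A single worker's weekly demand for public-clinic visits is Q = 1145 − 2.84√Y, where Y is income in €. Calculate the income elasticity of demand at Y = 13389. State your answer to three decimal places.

At Y = 13389: Q = 816.381.
dQ/dY = -2.84/(2√Y) = -0.012272 at this income.
η = (dQ/dY)·(Y/Q) = -0.012272 × (13389/816.381) = -0.201.

-0.201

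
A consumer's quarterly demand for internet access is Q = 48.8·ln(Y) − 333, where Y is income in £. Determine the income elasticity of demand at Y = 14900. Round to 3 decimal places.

0.359

At Y = 14900: Q = 135.925.
dQ/dY = 48.8/Y = 0.00327517 at this income.
η = (dQ/dY)·(Y/Q) = 0.00327517 × (14900/135.925) = 0.359.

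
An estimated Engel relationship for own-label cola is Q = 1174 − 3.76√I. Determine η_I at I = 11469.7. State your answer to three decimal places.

-0.261

At I = 11469.7: Q = 771.316.
dQ/dI = -3.76/(2√I) = -0.0175542 at this income.
η = (dQ/dI)·(I/Q) = -0.0175542 × (11469.7/771.316) = -0.261.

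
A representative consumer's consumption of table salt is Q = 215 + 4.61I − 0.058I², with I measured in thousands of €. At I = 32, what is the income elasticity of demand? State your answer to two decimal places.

0.09

At I = 32: Q = 303.1280.
dQ/dI = 4.61 − 0.116I = 0.89800.
η = (dQ/dI)·(I/Q) = 0.89800 × (32/303.1280) = 0.09.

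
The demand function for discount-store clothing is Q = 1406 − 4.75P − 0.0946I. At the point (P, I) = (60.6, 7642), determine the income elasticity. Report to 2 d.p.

At P = 60.6, I = 7642: Q = 395.217.
Holding P constant, ∂Q/∂I = −0.0946.
η_I = (∂Q/∂I)·(I/Q) = -0.0946 × (7642/395.217) = -1.83.

-1.83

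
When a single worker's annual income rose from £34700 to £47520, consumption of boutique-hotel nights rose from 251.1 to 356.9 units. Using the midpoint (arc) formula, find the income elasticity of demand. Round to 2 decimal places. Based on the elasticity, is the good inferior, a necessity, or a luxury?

1.12 (luxury)

ΔQ = 356.9 − 251.1 = 105.8; midpoint Q̄ = (251.1 + 356.9)/2 = 304.
ΔI = 47520 − 34700 = 12820; midpoint Ī = (34700 + 47520)/2 = 41110.
η = (ΔQ/Q̄) ÷ (ΔI/Ī) = (105.8/304) ÷ (12820/41110) = 1.12.
η > 1 ⇒ luxury.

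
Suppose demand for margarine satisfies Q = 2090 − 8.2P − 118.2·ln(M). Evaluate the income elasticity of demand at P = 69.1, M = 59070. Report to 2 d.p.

At P = 69.1, M = 59070: Q = 224.778.
Holding P constant, ∂Q/∂M = -118.2/M = -0.00200102.
η_M = (∂Q/∂M)·(M/Q) = -0.00200102 × (59070/224.778) = -0.53.

-0.53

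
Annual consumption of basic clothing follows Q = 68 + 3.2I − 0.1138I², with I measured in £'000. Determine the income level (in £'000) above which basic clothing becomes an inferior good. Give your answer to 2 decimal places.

dQ/dI = 3.2 − 0.2276I.
The good is inferior where dQ/dI < 0. Setting dQ/dI = 0 gives I = 3.2 / 0.2276 = 14.06.

14.06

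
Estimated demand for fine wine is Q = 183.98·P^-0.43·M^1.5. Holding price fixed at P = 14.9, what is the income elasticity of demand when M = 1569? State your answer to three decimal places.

For a multiplicative demand Q = A·P^α·M^β, the income elasticity is β everywhere.
Here β = 1.5, so η = 1.500.

1.500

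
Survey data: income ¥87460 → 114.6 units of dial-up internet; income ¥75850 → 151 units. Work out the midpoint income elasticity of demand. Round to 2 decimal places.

-1.93

ΔQ = 151 − 114.6 = 36.4; midpoint Q̄ = (114.6 + 151)/2 = 132.8.
ΔI = 75850 − 87460 = -11610; midpoint Ī = (87460 + 75850)/2 = 81655.
η = (ΔQ/Q̄) ÷ (ΔI/Ī) = (36.4/132.8) ÷ (-11610/81655) = -1.93.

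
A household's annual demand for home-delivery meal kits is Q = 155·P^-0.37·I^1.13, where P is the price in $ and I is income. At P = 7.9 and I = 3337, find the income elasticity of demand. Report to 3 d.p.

For a multiplicative demand Q = A·P^α·I^β, the income elasticity is β everywhere.
Here β = 1.13, so η = 1.130.

1.130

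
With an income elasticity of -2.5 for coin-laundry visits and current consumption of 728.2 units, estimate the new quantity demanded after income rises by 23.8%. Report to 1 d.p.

%ΔQ ≈ η × %ΔI = -2.5 × 23.8% = -59.5%.
New Q ≈ 728.2 × (1 − 0.595) = 294.9.

294.9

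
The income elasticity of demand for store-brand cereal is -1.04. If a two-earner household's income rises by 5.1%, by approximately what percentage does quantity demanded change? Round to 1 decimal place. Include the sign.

-5.3%

%ΔQ ≈ η × %ΔI = -1.04 × 5.1% = -5.3%.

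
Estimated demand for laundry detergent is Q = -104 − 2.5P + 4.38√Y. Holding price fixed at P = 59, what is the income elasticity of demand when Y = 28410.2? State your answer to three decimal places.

0.758

At P = 59, Y = 28410.2: Q = 486.763.
Holding P constant, ∂Q/∂Y = 4.38/(2√Y) = 0.0129929.
η_Y = (∂Q/∂Y)·(Y/Q) = 0.0129929 × (28410.2/486.763) = 0.758.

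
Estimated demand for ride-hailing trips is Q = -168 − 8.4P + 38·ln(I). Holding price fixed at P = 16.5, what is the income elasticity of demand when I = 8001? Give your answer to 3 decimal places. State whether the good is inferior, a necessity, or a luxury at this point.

1.088 (luxury)

At P = 16.5, I = 8001: Q = 34.918.
Holding P constant, ∂Q/∂I = 38/I = 0.00474941.
η_I = (∂Q/∂I)·(I/Q) = 0.00474941 × (8001/34.918) = 1.088.
Since η > 1, this is a luxury.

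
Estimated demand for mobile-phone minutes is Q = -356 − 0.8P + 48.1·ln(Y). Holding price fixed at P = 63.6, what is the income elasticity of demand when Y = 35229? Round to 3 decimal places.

At P = 63.6, Y = 35229: Q = 96.709.
Holding P constant, ∂Q/∂Y = 48.1/Y = 0.00136535.
η_Y = (∂Q/∂Y)·(Y/Q) = 0.00136535 × (35229/96.709) = 0.497.

0.497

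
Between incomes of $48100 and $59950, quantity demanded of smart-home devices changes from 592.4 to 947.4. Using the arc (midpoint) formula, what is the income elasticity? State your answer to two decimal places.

2.10

ΔQ = 947.4 − 592.4 = 355; midpoint Q̄ = (592.4 + 947.4)/2 = 769.9.
ΔI = 59950 − 48100 = 11850; midpoint Ī = (48100 + 59950)/2 = 54025.
η = (ΔQ/Q̄) ÷ (ΔI/Ī) = (355/769.9) ÷ (11850/54025) = 2.10.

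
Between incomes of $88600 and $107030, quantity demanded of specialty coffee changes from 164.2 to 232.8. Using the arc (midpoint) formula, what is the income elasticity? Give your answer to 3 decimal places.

ΔQ = 232.8 − 164.2 = 68.6; midpoint Q̄ = (164.2 + 232.8)/2 = 198.5.
ΔI = 107030 − 88600 = 18430; midpoint Ī = (88600 + 107030)/2 = 97815.
η = (ΔQ/Q̄) ÷ (ΔI/Ī) = (68.6/198.5) ÷ (18430/97815) = 1.834.

1.834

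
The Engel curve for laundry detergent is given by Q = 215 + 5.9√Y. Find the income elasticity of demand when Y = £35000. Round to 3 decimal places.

0.418

At Y = 35000: Q = 1318.789.
dQ/dY = 5.9/(2√Y) = 0.0157684 at this income.
η = (dQ/dY)·(Y/Q) = 0.0157684 × (35000/1318.789) = 0.418.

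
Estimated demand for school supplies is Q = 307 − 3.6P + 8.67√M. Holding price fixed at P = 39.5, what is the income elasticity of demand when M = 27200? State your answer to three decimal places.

0.448

At P = 39.5, M = 27200: Q = 1594.693.
Holding P constant, ∂Q/∂M = 8.67/(2√M) = 0.0262848.
η_M = (∂Q/∂M)·(M/Q) = 0.0262848 × (27200/1594.693) = 0.448.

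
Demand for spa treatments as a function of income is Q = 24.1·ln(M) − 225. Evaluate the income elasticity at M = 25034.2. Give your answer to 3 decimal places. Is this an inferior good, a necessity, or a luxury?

At M = 25034.2: Q = 19.085.
dQ/dM = 24.1/M = 0.000962683 at this income.
η = (dQ/dM)·(M/Q) = 0.000962683 × (25034.2/19.085) = 1.263.
Since η > 1, the good is a luxury.

1.263 (luxury)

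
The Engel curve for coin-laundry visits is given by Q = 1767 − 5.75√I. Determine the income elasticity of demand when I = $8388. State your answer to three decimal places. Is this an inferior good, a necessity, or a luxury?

-0.212 (inferior good)

At I = 8388: Q = 1240.380.
dQ/dI = -5.75/(2√I) = -0.0313913 at this income.
η = (dQ/dI)·(I/Q) = -0.0313913 × (8388/1240.380) = -0.212.
Since η < 0, the good is an inferior good.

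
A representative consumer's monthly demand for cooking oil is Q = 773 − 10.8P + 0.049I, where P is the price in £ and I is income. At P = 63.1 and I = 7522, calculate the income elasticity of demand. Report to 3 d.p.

At P = 63.1, I = 7522: Q = 460.098.
Holding P constant, ∂Q/∂I = 0.049.
η_I = (∂Q/∂I)·(I/Q) = 0.049 × (7522/460.098) = 0.801.

0.801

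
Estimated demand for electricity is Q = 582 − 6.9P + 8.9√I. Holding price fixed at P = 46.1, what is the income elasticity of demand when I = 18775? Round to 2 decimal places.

0.41

At P = 46.1, I = 18775: Q = 1483.405.
Holding P constant, ∂Q/∂I = 8.9/(2√I) = 0.0324766.
η_I = (∂Q/∂I)·(I/Q) = 0.0324766 × (18775/1483.405) = 0.41.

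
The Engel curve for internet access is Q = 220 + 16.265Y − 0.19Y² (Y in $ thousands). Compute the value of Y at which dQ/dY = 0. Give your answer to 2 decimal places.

dQ/dY = 16.265 − 0.38Y.
The good is inferior where dQ/dY < 0. Setting dQ/dY = 0 gives Y = 16.265 / 0.38 = 42.80.

42.80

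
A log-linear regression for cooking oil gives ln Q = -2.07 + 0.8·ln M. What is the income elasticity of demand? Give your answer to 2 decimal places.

In a log-linear demand, the coefficient on ln M is the income elasticity.
So η = 0.80.

0.80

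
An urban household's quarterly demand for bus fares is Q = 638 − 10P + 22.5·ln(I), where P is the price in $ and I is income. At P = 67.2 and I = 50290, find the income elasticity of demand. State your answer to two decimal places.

At P = 67.2, I = 50290: Q = 209.575.
Holding P constant, ∂Q/∂I = 22.5/I = 0.000447405.
η_I = (∂Q/∂I)·(I/Q) = 0.000447405 × (50290/209.575) = 0.11.

0.11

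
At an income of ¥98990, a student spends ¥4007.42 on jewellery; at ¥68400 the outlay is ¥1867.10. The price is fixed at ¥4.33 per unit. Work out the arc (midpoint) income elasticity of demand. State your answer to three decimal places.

With a constant price, Q₁ = 4007.42/4.33 = 925.501 and Q₂ = 1867.10/4.33 = 431.201 (equivalently, work directly with expenditure since P cancels).
Midpoint %ΔQ = (1867.10 − 4007.42)/2937.26 = -0.72868; midpoint %ΔI = (68400 − 98990)/83695 = -0.36549.
η = -0.72868 / -0.36549 = 1.994.

1.994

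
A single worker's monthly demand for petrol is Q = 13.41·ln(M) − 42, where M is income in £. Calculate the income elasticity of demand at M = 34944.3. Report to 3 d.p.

0.136

At M = 34944.3: Q = 98.289.
dQ/dM = 13.41/M = 0.000383754 at this income.
η = (dQ/dM)·(M/Q) = 0.000383754 × (34944.3/98.289) = 0.136.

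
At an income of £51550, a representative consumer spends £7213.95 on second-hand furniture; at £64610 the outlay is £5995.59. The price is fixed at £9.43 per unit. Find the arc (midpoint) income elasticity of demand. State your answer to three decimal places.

-0.820

With a constant price, Q₁ = 7213.95/9.43 = 765.000 and Q₂ = 5995.59/9.43 = 635.800 (equivalently, work directly with expenditure since P cancels).
Midpoint %ΔQ = (5995.59 − 7213.95)/6604.77 = -0.18447; midpoint %ΔI = (64610 − 51550)/58080 = 0.22486.
η = -0.18447 / 0.22486 = -0.820.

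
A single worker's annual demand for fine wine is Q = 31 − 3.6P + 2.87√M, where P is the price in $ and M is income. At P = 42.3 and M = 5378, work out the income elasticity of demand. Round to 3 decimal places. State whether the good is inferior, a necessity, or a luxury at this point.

1.180 (luxury)

At P = 42.3, M = 5378: Q = 89.191.
Holding P constant, ∂Q/∂M = 2.87/(2√M) = 0.0195678.
η_M = (∂Q/∂M)·(M/Q) = 0.0195678 × (5378/89.191) = 1.180.
Since η > 1, this is a luxury.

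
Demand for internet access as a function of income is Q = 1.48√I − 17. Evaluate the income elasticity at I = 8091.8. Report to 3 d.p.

At I = 8091.8: Q = 116.133.
dQ/dI = 1.48/(2√I) = 0.00822639 at this income.
η = (dQ/dI)·(I/Q) = 0.00822639 × (8091.8/116.133) = 0.573.

0.573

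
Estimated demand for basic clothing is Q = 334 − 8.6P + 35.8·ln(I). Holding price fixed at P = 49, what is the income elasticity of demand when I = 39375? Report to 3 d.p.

0.123

At P = 49, I = 39375: Q = 291.396.
Holding P constant, ∂Q/∂I = 35.8/I = 0.000909206.
η_I = (∂Q/∂I)·(I/Q) = 0.000909206 × (39375/291.396) = 0.123.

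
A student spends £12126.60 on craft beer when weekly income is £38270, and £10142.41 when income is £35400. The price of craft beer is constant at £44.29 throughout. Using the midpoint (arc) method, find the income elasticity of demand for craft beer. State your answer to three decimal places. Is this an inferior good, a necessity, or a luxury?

With a constant price, Q₁ = 12126.60/44.29 = 273.800 and Q₂ = 10142.41/44.29 = 229.000 (equivalently, work directly with expenditure since P cancels).
Midpoint %ΔQ = (10142.41 − 12126.60)/11134.51 = -0.17820; midpoint %ΔI = (35400 − 38270)/36835 = -0.07792.
η = -0.17820 / -0.07792 = 2.287.
η > 1 ⇒ luxury.

2.287 (luxury)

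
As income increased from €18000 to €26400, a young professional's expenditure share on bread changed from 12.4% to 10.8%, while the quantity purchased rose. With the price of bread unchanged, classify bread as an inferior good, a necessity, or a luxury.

Quantity rises but the budget share falls as income rises, so 0 < η < 1.

necessity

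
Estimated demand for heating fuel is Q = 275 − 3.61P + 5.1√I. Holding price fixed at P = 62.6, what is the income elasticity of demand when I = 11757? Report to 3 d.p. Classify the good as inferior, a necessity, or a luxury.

At P = 62.6, I = 11757: Q = 602.005.
Holding P constant, ∂Q/∂I = 5.1/(2√I) = 0.0235175.
η_I = (∂Q/∂I)·(I/Q) = 0.0235175 × (11757/602.005) = 0.459.
Since 0 < η < 1, this is a necessity.

0.459 (necessity)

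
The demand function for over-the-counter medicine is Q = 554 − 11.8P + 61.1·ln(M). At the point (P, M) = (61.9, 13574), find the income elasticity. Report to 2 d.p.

0.15

At P = 61.9, M = 13574: Q = 405.002.
Holding P constant, ∂Q/∂M = 61.1/M = 0.00450125.
η_M = (∂Q/∂M)·(M/Q) = 0.00450125 × (13574/405.002) = 0.15.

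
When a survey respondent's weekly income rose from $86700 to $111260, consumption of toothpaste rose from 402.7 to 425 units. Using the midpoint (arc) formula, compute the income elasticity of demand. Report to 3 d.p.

ΔQ = 425 − 402.7 = 22.3; midpoint Q̄ = (402.7 + 425)/2 = 413.85.
ΔI = 111260 − 86700 = 24560; midpoint Ī = (86700 + 111260)/2 = 98980.
η = (ΔQ/Q̄) ÷ (ΔI/Ī) = (22.3/413.85) ÷ (24560/98980) = 0.217.

0.217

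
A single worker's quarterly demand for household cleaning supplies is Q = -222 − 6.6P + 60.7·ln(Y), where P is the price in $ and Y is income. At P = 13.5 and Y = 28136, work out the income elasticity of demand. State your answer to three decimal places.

0.195

At P = 13.5, Y = 28136: Q = 310.760.
Holding P constant, ∂Q/∂Y = 60.7/Y = 0.00215738.
η_Y = (∂Q/∂Y)·(Y/Q) = 0.00215738 × (28136/310.760) = 0.195.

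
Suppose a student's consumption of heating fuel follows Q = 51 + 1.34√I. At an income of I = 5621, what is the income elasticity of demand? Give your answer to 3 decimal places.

At I = 5621: Q = 151.464.
dQ/dI = 1.34/(2√I) = 0.00893651 at this income.
η = (dQ/dI)·(I/Q) = 0.00893651 × (5621/151.464) = 0.332.

0.332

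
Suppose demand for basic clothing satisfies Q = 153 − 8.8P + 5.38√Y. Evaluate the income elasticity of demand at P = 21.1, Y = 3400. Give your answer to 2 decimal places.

At P = 21.1, Y = 3400: Q = 281.025.
Holding P constant, ∂Q/∂Y = 5.38/(2√Y) = 0.0461331.
η_Y = (∂Q/∂Y)·(Y/Q) = 0.0461331 × (3400/281.025) = 0.56.

0.56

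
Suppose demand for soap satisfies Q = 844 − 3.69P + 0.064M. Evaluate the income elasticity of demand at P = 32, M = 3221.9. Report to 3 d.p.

0.221

At P = 32, M = 3221.9: Q = 932.122.
Holding P constant, ∂Q/∂M = 0.064.
η_M = (∂Q/∂M)·(M/Q) = 0.064 × (3221.9/932.122) = 0.221.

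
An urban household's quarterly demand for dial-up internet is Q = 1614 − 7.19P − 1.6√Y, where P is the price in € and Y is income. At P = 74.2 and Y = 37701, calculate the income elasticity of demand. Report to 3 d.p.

-0.202

At P = 74.2, Y = 37701: Q = 769.834.
Holding P constant, ∂Q/∂Y = -1.6/(2√Y) = -0.00412015.
η_Y = (∂Q/∂Y)·(Y/Q) = -0.00412015 × (37701/769.834) = -0.202.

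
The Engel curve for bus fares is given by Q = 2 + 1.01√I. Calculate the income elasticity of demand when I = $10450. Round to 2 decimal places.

At I = 10450: Q = 105.247.
dQ/dI = 1.01/(2√I) = 0.00494007 at this income.
η = (dQ/dI)·(I/Q) = 0.00494007 × (10450/105.247) = 0.49.

0.49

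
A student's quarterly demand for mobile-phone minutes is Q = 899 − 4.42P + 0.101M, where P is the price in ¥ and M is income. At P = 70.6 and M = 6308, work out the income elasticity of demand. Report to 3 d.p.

At P = 70.6, M = 6308: Q = 1224.056.
Holding P constant, ∂Q/∂M = 0.101.
η_M = (∂Q/∂M)·(M/Q) = 0.101 × (6308/1224.056) = 0.520.

0.520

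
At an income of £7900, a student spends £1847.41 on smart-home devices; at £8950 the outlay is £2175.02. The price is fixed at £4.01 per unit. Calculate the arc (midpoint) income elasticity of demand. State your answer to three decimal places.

With a constant price, Q₁ = 1847.41/4.01 = 460.701 and Q₂ = 2175.02/4.01 = 542.399 (equivalently, work directly with expenditure since P cancels).
Midpoint %ΔQ = (2175.02 − 1847.41)/2011.22 = 0.16289; midpoint %ΔI = (8950 − 7900)/8425 = 0.12463.
η = 0.16289 / 0.12463 = 1.307.

1.307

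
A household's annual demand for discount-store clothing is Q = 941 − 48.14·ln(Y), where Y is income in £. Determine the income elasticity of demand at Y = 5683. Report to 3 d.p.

At Y = 5683: Q = 524.818.
dQ/dY = -48.14/Y = -0.00847088 at this income.
η = (dQ/dY)·(Y/Q) = -0.00847088 × (5683/524.818) = -0.092.

-0.092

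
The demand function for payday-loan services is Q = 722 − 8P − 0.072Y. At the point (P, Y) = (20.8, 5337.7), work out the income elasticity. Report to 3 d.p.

-2.244

At P = 20.8, Y = 5337.7: Q = 171.286.
Holding P constant, ∂Q/∂Y = −0.072.
η_Y = (∂Q/∂Y)·(Y/Q) = -0.072 × (5337.7/171.286) = -2.244.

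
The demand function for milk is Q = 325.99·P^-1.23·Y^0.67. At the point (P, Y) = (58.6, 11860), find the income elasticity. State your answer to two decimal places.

For a multiplicative demand Q = A·P^α·Y^β, the income elasticity is β everywhere.
Here β = 0.67, so η = 0.67.

0.67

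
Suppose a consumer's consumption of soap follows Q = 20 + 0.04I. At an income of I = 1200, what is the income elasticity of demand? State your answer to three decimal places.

At I = 1200: Q = 68.000.
dQ/dI = 0.04.
η = (dQ/dI)·(I/Q) = 0.04 × (1200/68.000) = 0.706.

0.706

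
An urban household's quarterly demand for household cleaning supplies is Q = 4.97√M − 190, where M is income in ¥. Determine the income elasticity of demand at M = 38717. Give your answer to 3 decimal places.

0.621

At M = 38717: Q = 787.929.
dQ/dM = 4.97/(2√M) = 0.0126292 at this income.
η = (dQ/dM)·(M/Q) = 0.0126292 × (38717/787.929) = 0.621.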